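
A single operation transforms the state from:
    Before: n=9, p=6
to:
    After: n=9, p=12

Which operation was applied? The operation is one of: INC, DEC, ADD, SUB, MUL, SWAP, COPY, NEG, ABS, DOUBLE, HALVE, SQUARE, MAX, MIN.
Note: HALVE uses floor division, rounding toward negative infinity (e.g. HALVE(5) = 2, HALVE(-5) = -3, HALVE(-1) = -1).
DOUBLE(p)

Analyzing the change:
Before: n=9, p=6
After: n=9, p=12
Variable p changed from 6 to 12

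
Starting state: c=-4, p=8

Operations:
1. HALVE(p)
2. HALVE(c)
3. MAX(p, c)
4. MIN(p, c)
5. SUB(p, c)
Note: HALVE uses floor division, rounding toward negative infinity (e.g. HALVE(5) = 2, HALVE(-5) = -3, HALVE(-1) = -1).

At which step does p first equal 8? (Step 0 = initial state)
Step 0

Tracing p:
Initial: p = 8 ← first occurrence
After step 1: p = 4
After step 2: p = 4
After step 3: p = 4
After step 4: p = -2
After step 5: p = 0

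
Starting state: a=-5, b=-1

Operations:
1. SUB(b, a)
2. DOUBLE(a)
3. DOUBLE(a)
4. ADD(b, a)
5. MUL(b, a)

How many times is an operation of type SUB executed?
1

Counting SUB operations:
Step 1: SUB(b, a) ← SUB
Total: 1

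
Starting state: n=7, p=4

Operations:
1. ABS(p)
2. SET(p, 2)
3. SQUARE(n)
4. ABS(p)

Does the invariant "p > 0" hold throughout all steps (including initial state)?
Yes

The invariant holds at every step.

State at each step:
Initial: n=7, p=4
After step 1: n=7, p=4
After step 2: n=7, p=2
After step 3: n=49, p=2
After step 4: n=49, p=2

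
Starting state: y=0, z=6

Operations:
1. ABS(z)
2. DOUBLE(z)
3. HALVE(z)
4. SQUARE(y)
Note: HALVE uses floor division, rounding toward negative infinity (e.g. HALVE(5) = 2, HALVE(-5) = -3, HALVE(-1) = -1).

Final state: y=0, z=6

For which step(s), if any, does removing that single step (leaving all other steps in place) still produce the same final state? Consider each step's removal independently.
Step(s) 1, 4

Testing removal of each single step:
Without step 1: final = y=0, z=6 (same)
Without step 2: final = y=0, z=3 (different)
Without step 3: final = y=0, z=12 (different)
Without step 4: final = y=0, z=6 (same)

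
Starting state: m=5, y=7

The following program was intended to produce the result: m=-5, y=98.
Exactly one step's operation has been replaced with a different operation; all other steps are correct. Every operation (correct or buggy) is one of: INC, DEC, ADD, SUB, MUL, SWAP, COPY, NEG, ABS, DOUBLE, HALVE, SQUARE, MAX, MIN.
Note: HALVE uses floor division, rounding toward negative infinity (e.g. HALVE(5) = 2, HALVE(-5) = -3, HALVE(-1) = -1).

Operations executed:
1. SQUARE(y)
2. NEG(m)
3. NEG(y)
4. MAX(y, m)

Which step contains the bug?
Step 3

Trace with buggy code:
Initial: m=5, y=7
After step 1: m=5, y=49
After step 2: m=-5, y=49
After step 3: m=-5, y=-49
After step 4: m=-5, y=-5
Actual final m=-5, y=-5 ≠ expected m=-5, y=98.
Step 3 is the only position where a single-operation replacement can produce the expected result.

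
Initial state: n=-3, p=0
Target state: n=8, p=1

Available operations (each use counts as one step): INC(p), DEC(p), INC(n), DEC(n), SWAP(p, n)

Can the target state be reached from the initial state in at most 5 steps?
No

The target state cannot be reached within 5 steps.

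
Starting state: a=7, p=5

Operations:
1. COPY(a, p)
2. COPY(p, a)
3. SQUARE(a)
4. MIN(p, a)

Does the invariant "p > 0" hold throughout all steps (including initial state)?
Yes

The invariant holds at every step.

State at each step:
Initial: a=7, p=5
After step 1: a=5, p=5
After step 2: a=5, p=5
After step 3: a=25, p=5
After step 4: a=25, p=5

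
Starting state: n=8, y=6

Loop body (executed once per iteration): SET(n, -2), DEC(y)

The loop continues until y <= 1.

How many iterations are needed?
5

Tracing iterations:
Initial: n=8, y=6
After iteration 1: n=-2, y=5
After iteration 2: n=-2, y=4
After iteration 3: n=-2, y=3
After iteration 4: n=-2, y=2
After iteration 5: n=-2, y=1
y <= 1 now holds, so the loop exits after 5 iterations.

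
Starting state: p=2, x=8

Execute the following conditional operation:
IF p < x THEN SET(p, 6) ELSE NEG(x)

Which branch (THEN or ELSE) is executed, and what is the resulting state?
Branch: THEN, Final state: p=6, x=8

Evaluating condition: p < x
p = 2, x = 8
Condition is True, so THEN branch executes
After SET(p, 6): p=6, x=8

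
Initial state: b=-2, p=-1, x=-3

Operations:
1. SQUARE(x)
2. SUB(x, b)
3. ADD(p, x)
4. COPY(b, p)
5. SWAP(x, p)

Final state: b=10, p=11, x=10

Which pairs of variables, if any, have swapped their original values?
None

Comparing initial and final values:
p: -1 → 11
x: -3 → 10
b: -2 → 10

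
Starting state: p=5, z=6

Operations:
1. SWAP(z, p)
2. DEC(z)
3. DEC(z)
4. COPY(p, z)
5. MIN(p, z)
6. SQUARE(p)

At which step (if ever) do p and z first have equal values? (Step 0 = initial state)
Step 4

p and z first become equal after step 4.

Comparing values at each step:
Initial: p=5, z=6
After step 1: p=6, z=5
After step 2: p=6, z=4
After step 3: p=6, z=3
After step 4: p=3, z=3 ← equal!
After step 5: p=3, z=3 ← equal!
After step 6: p=9, z=3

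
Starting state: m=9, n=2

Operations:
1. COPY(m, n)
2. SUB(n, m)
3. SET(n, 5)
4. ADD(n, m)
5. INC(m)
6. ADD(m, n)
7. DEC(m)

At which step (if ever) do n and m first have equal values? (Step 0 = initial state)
Step 1

n and m first become equal after step 1.

Comparing values at each step:
Initial: n=2, m=9
After step 1: n=2, m=2 ← equal!
After step 2: n=0, m=2
After step 3: n=5, m=2
After step 4: n=7, m=2
After step 5: n=7, m=3
After step 6: n=7, m=10
After step 7: n=7, m=9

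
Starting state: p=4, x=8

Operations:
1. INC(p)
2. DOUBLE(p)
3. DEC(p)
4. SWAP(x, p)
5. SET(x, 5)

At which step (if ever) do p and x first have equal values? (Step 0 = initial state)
Never

p and x never become equal during execution.

Comparing values at each step:
Initial: p=4, x=8
After step 1: p=5, x=8
After step 2: p=10, x=8
After step 3: p=9, x=8
After step 4: p=8, x=9
After step 5: p=8, x=5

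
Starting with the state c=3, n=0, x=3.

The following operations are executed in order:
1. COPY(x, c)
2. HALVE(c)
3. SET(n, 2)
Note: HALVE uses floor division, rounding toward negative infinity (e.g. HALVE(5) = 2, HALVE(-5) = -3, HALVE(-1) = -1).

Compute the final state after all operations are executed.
{c: 1, n: 2, x: 3}

Step-by-step execution:
Initial: c=3, n=0, x=3
After step 1 (COPY(x, c)): c=3, n=0, x=3
After step 2 (HALVE(c)): c=1, n=0, x=3
After step 3 (SET(n, 2)): c=1, n=2, x=3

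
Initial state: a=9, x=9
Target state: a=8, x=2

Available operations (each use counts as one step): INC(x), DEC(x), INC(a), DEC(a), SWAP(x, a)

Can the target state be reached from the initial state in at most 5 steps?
No

The target state cannot be reached within 5 steps.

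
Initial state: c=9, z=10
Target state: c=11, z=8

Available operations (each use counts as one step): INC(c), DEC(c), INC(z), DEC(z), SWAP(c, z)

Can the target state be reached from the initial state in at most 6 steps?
Yes

Path (3 steps): DEC(c) → INC(z) → SWAP(c, z)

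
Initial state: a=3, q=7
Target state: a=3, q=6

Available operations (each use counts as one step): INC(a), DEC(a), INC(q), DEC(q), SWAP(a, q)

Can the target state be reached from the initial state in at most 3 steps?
Yes

Path (1 step): DEC(q)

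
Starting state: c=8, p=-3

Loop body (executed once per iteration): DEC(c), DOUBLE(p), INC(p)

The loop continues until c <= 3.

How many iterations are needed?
5

Tracing iterations:
Initial: c=8, p=-3
After iteration 1: c=7, p=-5
After iteration 2: c=6, p=-9
After iteration 3: c=5, p=-17
After iteration 4: c=4, p=-33
After iteration 5: c=3, p=-65
c <= 3 now holds, so the loop exits after 5 iterations.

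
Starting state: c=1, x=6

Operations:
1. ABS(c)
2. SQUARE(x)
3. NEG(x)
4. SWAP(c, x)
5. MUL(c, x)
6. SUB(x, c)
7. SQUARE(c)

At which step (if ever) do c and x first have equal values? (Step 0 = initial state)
Never

c and x never become equal during execution.

Comparing values at each step:
Initial: c=1, x=6
After step 1: c=1, x=6
After step 2: c=1, x=36
After step 3: c=1, x=-36
After step 4: c=-36, x=1
After step 5: c=-36, x=1
After step 6: c=-36, x=37
After step 7: c=1296, x=37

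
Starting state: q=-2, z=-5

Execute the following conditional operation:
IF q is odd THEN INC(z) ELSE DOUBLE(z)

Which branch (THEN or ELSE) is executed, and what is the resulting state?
Branch: ELSE, Final state: q=-2, z=-10

Evaluating condition: q is odd
Condition is False, so ELSE branch executes
After DOUBLE(z): q=-2, z=-10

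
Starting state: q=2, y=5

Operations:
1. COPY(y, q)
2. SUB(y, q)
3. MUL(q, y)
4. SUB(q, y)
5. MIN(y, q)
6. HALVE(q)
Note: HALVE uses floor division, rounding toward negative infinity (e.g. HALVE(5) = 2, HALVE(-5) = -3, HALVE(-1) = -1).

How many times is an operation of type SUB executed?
2

Counting SUB operations:
Step 2: SUB(y, q) ← SUB
Step 4: SUB(q, y) ← SUB
Total: 2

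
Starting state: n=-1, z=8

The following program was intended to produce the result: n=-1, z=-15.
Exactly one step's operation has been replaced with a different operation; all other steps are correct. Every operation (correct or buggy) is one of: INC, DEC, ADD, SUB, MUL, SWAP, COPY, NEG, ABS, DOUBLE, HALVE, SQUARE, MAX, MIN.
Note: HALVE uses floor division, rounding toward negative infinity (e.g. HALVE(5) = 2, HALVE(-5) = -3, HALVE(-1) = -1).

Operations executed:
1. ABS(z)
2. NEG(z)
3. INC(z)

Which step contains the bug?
Step 1

Trace with buggy code:
Initial: n=-1, z=8
After step 1: n=-1, z=8
After step 2: n=-1, z=-8
After step 3: n=-1, z=-7
Actual final n=-1, z=-7 ≠ expected n=-1, z=-15.
Step 1 is the only position where a single-operation replacement can produce the expected result.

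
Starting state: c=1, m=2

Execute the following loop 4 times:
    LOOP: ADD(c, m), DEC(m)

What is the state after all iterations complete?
c=3, m=-2

Iteration trace:
Start: c=1, m=2
After iteration 1: c=3, m=1
After iteration 2: c=4, m=0
After iteration 3: c=4, m=-1
After iteration 4: c=3, m=-2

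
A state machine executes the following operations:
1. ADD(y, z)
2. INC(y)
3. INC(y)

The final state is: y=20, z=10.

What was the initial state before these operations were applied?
y=8, z=10

Working backwards:
Final state: y=20, z=10
Before step 3 (INC(y)): y=19, z=10
Before step 2 (INC(y)): y=18, z=10
Before step 1 (ADD(y, z)): y=8, z=10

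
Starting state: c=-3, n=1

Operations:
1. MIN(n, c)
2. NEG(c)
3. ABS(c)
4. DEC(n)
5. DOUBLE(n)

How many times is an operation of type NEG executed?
1

Counting NEG operations:
Step 2: NEG(c) ← NEG
Total: 1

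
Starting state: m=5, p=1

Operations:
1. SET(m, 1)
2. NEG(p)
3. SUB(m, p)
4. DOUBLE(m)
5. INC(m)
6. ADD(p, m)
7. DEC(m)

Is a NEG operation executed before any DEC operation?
Yes

First NEG: step 2
First DEC: step 7
Since 2 < 7, NEG comes first.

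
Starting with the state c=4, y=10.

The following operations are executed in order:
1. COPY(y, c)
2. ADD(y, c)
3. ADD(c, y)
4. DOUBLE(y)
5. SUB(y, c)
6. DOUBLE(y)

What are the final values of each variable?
{c: 12, y: 8}

Step-by-step execution:
Initial: c=4, y=10
After step 1 (COPY(y, c)): c=4, y=4
After step 2 (ADD(y, c)): c=4, y=8
After step 3 (ADD(c, y)): c=12, y=8
After step 4 (DOUBLE(y)): c=12, y=16
After step 5 (SUB(y, c)): c=12, y=4
After step 6 (DOUBLE(y)): c=12, y=8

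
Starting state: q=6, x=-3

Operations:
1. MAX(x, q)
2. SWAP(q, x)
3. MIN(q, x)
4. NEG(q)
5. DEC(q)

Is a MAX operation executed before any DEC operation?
Yes

First MAX: step 1
First DEC: step 5
Since 1 < 5, MAX comes first.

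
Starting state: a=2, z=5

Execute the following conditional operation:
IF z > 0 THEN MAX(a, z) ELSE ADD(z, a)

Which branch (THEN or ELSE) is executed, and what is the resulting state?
Branch: THEN, Final state: a=5, z=5

Evaluating condition: z > 0
z = 5
Condition is True, so THEN branch executes
After MAX(a, z): a=5, z=5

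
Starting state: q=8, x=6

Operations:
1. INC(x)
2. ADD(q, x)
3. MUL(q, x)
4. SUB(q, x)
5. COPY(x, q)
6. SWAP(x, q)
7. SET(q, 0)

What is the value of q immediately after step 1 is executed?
q = 8

Tracing q through execution:
Initial: q = 8
After step 1 (INC(x)): q = 8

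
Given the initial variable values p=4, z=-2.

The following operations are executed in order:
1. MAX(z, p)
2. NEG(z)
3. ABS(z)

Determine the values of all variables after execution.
{p: 4, z: 4}

Step-by-step execution:
Initial: p=4, z=-2
After step 1 (MAX(z, p)): p=4, z=4
After step 2 (NEG(z)): p=4, z=-4
After step 3 (ABS(z)): p=4, z=4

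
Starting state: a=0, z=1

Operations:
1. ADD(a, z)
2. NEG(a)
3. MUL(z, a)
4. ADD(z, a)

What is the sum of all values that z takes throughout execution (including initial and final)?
0

Values of z at each step:
Initial: z = 1
After step 1: z = 1
After step 2: z = 1
After step 3: z = -1
After step 4: z = -2
Sum = 1 + 1 + 1 + -1 + -2 = 0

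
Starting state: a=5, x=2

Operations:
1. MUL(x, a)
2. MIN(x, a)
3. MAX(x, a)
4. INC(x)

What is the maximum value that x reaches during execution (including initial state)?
10

Values of x at each step:
Initial: x = 2
After step 1: x = 10 ← maximum
After step 2: x = 5
After step 3: x = 5
After step 4: x = 6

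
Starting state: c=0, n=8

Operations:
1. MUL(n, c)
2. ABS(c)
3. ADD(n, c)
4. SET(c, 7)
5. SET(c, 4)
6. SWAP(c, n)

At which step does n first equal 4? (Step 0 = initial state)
Step 6

Tracing n:
Initial: n = 8
After step 1: n = 0
After step 2: n = 0
After step 3: n = 0
After step 4: n = 0
After step 5: n = 0
After step 6: n = 4 ← first occurrence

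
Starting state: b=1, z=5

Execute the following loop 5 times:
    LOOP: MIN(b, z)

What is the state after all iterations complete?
b=1, z=5

Iteration trace:
Start: b=1, z=5
After iteration 1: b=1, z=5
After iteration 2: b=1, z=5
After iteration 3: b=1, z=5
After iteration 4: b=1, z=5
After iteration 5: b=1, z=5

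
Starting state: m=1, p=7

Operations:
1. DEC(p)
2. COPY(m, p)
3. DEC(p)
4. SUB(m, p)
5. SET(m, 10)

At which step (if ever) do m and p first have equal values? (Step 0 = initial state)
Step 2

m and p first become equal after step 2.

Comparing values at each step:
Initial: m=1, p=7
After step 1: m=1, p=6
After step 2: m=6, p=6 ← equal!
After step 3: m=6, p=5
After step 4: m=1, p=5
After step 5: m=10, p=5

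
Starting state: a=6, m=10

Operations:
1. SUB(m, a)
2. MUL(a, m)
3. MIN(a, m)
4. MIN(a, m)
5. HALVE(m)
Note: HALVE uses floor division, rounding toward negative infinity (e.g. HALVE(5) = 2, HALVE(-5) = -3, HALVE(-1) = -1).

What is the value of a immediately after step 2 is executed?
a = 24

Tracing a through execution:
Initial: a = 6
After step 1 (SUB(m, a)): a = 6
After step 2 (MUL(a, m)): a = 24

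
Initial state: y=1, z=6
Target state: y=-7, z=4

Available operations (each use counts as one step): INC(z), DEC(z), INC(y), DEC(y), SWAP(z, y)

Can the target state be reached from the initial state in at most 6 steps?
No

The target state cannot be reached within 6 steps.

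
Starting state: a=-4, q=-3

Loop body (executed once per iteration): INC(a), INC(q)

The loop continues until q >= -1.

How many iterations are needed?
2

Tracing iterations:
Initial: a=-4, q=-3
After iteration 1: a=-3, q=-2
After iteration 2: a=-2, q=-1
q >= -1 now holds, so the loop exits after 2 iterations.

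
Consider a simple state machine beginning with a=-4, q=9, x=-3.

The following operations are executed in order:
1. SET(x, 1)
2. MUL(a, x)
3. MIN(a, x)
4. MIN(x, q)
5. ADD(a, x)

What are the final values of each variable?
{a: -3, q: 9, x: 1}

Step-by-step execution:
Initial: a=-4, q=9, x=-3
After step 1 (SET(x, 1)): a=-4, q=9, x=1
After step 2 (MUL(a, x)): a=-4, q=9, x=1
After step 3 (MIN(a, x)): a=-4, q=9, x=1
After step 4 (MIN(x, q)): a=-4, q=9, x=1
After step 5 (ADD(a, x)): a=-3, q=9, x=1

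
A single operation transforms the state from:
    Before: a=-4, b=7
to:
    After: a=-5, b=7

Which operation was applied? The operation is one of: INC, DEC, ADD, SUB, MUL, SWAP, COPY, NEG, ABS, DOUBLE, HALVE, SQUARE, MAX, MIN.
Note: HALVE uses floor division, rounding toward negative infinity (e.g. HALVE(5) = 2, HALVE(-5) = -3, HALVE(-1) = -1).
DEC(a)

Analyzing the change:
Before: a=-4, b=7
After: a=-5, b=7
Variable a changed from -4 to -5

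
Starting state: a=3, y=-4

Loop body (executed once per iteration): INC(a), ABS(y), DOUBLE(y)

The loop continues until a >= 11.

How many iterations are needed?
8

Tracing iterations:
Initial: a=3, y=-4
After iteration 1: a=4, y=8
After iteration 2: a=5, y=16
After iteration 3: a=6, y=32
After iteration 4: a=7, y=64
After iteration 5: a=8, y=128
After iteration 6: a=9, y=256
After iteration 7: a=10, y=512
After iteration 8: a=11, y=1024
a >= 11 now holds, so the loop exits after 8 iterations.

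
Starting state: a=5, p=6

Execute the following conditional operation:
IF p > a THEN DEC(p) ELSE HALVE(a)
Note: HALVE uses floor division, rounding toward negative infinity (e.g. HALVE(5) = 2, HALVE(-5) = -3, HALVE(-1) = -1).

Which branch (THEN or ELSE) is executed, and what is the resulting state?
Branch: THEN, Final state: a=5, p=5

Evaluating condition: p > a
p = 6, a = 5
Condition is True, so THEN branch executes
After DEC(p): a=5, p=5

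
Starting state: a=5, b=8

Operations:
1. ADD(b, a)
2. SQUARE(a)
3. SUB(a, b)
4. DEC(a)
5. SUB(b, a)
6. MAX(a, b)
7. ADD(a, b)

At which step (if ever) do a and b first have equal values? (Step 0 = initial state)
Never

a and b never become equal during execution.

Comparing values at each step:
Initial: a=5, b=8
After step 1: a=5, b=13
After step 2: a=25, b=13
After step 3: a=12, b=13
After step 4: a=11, b=13
After step 5: a=11, b=2
After step 6: a=11, b=2
After step 7: a=13, b=2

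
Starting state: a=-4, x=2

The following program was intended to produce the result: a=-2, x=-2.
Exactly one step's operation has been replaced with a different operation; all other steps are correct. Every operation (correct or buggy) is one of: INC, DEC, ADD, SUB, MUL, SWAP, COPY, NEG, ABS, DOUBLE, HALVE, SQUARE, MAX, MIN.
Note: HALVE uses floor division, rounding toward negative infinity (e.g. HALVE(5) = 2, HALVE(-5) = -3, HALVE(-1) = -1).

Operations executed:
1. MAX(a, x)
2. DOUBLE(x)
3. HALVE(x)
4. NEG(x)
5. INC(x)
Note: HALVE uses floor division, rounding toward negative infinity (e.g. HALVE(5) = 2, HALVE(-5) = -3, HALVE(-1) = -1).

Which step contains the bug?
Step 5

Trace with buggy code:
Initial: a=-4, x=2
After step 1: a=2, x=2
After step 2: a=2, x=4
After step 3: a=2, x=2
After step 4: a=2, x=-2
After step 5: a=2, x=-1
Actual final a=2, x=-1 ≠ expected a=-2, x=-2.
Step 5 is the only position where a single-operation replacement can produce the expected result.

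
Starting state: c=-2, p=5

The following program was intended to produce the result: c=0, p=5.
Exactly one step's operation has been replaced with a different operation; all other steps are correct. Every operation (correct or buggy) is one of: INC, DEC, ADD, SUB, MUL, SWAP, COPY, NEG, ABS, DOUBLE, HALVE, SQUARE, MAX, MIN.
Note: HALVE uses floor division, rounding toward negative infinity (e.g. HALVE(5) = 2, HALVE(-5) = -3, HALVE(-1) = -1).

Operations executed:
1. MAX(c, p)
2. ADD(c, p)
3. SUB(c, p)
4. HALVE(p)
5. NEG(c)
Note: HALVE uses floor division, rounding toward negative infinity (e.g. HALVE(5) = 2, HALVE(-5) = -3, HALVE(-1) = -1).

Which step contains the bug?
Step 4

Trace with buggy code:
Initial: c=-2, p=5
After step 1: c=5, p=5
After step 2: c=10, p=5
After step 3: c=5, p=5
After step 4: c=5, p=2
After step 5: c=-5, p=2
Actual final c=-5, p=2 ≠ expected c=0, p=5.
Step 4 is the only position where a single-operation replacement can produce the expected result.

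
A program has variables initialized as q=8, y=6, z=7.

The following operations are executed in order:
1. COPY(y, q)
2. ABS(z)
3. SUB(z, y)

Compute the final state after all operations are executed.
{q: 8, y: 8, z: -1}

Step-by-step execution:
Initial: q=8, y=6, z=7
After step 1 (COPY(y, q)): q=8, y=8, z=7
After step 2 (ABS(z)): q=8, y=8, z=7
After step 3 (SUB(z, y)): q=8, y=8, z=-1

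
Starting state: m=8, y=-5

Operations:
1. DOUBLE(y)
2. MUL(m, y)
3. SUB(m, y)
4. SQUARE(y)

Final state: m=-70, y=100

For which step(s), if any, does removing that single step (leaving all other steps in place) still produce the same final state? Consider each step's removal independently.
None - removing any single step changes the final result

Testing removal of each single step:
Without step 1: final = m=-35, y=25 (different)
Without step 2: final = m=18, y=100 (different)
Without step 3: final = m=-80, y=100 (different)
Without step 4: final = m=-70, y=-10 (different)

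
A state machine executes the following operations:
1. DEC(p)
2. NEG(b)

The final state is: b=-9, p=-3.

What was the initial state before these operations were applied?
b=9, p=-2

Working backwards:
Final state: b=-9, p=-3
Before step 2 (NEG(b)): b=9, p=-3
Before step 1 (DEC(p)): b=9, p=-2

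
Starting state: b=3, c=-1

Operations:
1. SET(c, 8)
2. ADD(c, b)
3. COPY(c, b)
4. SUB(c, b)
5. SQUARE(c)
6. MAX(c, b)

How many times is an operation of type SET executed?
1

Counting SET operations:
Step 1: SET(c, 8) ← SET
Total: 1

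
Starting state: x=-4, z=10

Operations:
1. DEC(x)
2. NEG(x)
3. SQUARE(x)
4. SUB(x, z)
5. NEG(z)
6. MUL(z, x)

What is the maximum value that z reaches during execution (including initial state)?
10

Values of z at each step:
Initial: z = 10 ← maximum
After step 1: z = 10
After step 2: z = 10
After step 3: z = 10
After step 4: z = 10
After step 5: z = -10
After step 6: z = -150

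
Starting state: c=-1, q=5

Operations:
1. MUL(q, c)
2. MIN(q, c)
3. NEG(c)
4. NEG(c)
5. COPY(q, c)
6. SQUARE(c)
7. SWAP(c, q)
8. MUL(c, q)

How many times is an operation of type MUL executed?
2

Counting MUL operations:
Step 1: MUL(q, c) ← MUL
Step 8: MUL(c, q) ← MUL
Total: 2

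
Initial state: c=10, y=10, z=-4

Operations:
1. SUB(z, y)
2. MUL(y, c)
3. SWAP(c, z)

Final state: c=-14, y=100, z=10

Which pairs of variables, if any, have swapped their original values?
None

Comparing initial and final values:
c: 10 → -14
y: 10 → 100
z: -4 → 10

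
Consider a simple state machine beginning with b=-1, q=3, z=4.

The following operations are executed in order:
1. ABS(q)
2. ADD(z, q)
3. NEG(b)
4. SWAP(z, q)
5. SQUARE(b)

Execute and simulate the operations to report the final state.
{b: 1, q: 7, z: 3}

Step-by-step execution:
Initial: b=-1, q=3, z=4
After step 1 (ABS(q)): b=-1, q=3, z=4
After step 2 (ADD(z, q)): b=-1, q=3, z=7
After step 3 (NEG(b)): b=1, q=3, z=7
After step 4 (SWAP(z, q)): b=1, q=7, z=3
After step 5 (SQUARE(b)): b=1, q=7, z=3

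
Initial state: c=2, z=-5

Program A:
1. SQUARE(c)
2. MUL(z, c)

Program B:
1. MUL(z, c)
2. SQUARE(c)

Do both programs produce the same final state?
No

Program A final state: c=4, z=-20
Program B final state: c=4, z=-10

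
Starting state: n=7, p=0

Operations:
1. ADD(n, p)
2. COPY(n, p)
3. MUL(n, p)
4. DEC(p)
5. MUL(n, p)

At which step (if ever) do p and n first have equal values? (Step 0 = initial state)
Step 2

p and n first become equal after step 2.

Comparing values at each step:
Initial: p=0, n=7
After step 1: p=0, n=7
After step 2: p=0, n=0 ← equal!
After step 3: p=0, n=0 ← equal!
After step 4: p=-1, n=0
After step 5: p=-1, n=0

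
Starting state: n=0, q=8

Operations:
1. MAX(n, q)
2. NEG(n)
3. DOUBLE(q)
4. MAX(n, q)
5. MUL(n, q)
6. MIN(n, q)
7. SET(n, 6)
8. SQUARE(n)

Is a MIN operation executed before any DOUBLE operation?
No

First MIN: step 6
First DOUBLE: step 3
Since 6 > 3, DOUBLE comes first.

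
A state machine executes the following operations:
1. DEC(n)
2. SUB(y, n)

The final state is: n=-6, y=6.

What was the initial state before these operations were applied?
n=-5, y=0

Working backwards:
Final state: n=-6, y=6
Before step 2 (SUB(y, n)): n=-6, y=0
Before step 1 (DEC(n)): n=-5, y=0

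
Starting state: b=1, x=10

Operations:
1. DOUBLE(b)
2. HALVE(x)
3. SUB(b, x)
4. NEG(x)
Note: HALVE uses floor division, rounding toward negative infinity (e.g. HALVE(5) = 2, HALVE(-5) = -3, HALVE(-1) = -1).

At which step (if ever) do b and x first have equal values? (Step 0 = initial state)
Never

b and x never become equal during execution.

Comparing values at each step:
Initial: b=1, x=10
After step 1: b=2, x=10
After step 2: b=2, x=5
After step 3: b=-3, x=5
After step 4: b=-3, x=-5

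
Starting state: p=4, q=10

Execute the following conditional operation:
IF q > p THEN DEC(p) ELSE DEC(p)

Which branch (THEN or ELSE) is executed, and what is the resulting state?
Branch: THEN, Final state: p=3, q=10

Evaluating condition: q > p
q = 10, p = 4
Condition is True, so THEN branch executes
After DEC(p): p=3, q=10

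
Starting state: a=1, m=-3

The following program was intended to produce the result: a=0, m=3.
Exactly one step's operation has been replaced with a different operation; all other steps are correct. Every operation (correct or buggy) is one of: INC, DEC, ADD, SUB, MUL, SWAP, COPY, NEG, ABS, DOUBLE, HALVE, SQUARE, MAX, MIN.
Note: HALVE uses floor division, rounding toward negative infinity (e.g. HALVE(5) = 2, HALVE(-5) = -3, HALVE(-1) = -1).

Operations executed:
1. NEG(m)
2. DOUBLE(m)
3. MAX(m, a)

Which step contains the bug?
Step 2

Trace with buggy code:
Initial: a=1, m=-3
After step 1: a=1, m=3
After step 2: a=1, m=6
After step 3: a=1, m=6
Actual final a=1, m=6 ≠ expected a=0, m=3.
Step 2 is the only position where a single-operation replacement can produce the expected result.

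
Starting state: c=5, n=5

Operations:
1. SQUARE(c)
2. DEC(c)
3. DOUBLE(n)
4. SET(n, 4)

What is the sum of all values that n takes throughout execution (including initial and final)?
29

Values of n at each step:
Initial: n = 5
After step 1: n = 5
After step 2: n = 5
After step 3: n = 10
After step 4: n = 4
Sum = 5 + 5 + 5 + 10 + 4 = 29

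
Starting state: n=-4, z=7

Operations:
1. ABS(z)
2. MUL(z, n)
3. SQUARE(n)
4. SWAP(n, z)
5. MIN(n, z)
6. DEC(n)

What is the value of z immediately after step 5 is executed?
z = 16

Tracing z through execution:
Initial: z = 7
After step 1 (ABS(z)): z = 7
After step 2 (MUL(z, n)): z = -28
After step 3 (SQUARE(n)): z = -28
After step 4 (SWAP(n, z)): z = 16
After step 5 (MIN(n, z)): z = 16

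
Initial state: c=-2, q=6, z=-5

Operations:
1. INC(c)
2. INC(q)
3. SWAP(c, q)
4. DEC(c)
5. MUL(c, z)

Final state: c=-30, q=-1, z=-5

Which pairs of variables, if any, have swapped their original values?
None

Comparing initial and final values:
c: -2 → -30
q: 6 → -1
z: -5 → -5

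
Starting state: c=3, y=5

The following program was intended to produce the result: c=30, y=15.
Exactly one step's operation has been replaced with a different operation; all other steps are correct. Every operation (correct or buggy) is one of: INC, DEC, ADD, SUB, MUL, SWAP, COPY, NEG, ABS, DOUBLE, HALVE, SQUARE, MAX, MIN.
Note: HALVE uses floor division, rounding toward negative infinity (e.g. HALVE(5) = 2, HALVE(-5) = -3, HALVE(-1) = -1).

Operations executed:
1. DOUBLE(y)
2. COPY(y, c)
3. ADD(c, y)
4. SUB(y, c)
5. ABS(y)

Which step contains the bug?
Step 1

Trace with buggy code:
Initial: c=3, y=5
After step 1: c=3, y=10
After step 2: c=3, y=3
After step 3: c=6, y=3
After step 4: c=6, y=-3
After step 5: c=6, y=3
Actual final c=6, y=3 ≠ expected c=30, y=15.
Step 1 is the only position where a single-operation replacement can produce the expected result.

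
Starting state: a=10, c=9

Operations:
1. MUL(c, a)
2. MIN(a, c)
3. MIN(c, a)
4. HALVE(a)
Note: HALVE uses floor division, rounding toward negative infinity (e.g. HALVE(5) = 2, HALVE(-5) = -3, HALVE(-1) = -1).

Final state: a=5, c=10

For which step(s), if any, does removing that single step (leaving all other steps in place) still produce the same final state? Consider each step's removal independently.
Step(s) 2

Testing removal of each single step:
Without step 1: final = a=4, c=9 (different)
Without step 2: final = a=5, c=10 (same)
Without step 3: final = a=5, c=90 (different)
Without step 4: final = a=10, c=10 (different)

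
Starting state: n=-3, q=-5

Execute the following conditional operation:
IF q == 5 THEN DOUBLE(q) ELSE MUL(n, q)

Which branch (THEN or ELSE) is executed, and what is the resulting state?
Branch: ELSE, Final state: n=15, q=-5

Evaluating condition: q == 5
q = -5
Condition is False, so ELSE branch executes
After MUL(n, q): n=15, q=-5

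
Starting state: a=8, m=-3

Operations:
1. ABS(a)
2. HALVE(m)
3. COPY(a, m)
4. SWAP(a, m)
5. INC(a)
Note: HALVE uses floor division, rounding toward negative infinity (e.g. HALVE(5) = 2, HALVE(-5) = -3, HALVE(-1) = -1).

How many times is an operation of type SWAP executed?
1

Counting SWAP operations:
Step 4: SWAP(a, m) ← SWAP
Total: 1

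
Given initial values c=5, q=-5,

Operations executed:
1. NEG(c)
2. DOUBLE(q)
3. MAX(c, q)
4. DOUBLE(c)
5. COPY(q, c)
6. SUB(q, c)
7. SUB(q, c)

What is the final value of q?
q = 10

Tracing execution:
Step 1: NEG(c) → q = -5
Step 2: DOUBLE(q) → q = -10
Step 3: MAX(c, q) → q = -10
Step 4: DOUBLE(c) → q = -10
Step 5: COPY(q, c) → q = -10
Step 6: SUB(q, c) → q = 0
Step 7: SUB(q, c) → q = 10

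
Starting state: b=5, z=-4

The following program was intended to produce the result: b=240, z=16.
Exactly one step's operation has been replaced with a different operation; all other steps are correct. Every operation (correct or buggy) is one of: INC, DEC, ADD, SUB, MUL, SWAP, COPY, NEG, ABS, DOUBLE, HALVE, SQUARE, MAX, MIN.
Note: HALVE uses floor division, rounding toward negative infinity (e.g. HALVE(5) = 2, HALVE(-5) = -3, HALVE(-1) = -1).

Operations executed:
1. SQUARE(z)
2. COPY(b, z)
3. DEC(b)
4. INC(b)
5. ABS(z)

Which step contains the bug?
Step 4

Trace with buggy code:
Initial: b=5, z=-4
After step 1: b=5, z=16
After step 2: b=16, z=16
After step 3: b=15, z=16
After step 4: b=16, z=16
After step 5: b=16, z=16
Actual final b=16, z=16 ≠ expected b=240, z=16.
Step 4 is the only position where a single-operation replacement can produce the expected result.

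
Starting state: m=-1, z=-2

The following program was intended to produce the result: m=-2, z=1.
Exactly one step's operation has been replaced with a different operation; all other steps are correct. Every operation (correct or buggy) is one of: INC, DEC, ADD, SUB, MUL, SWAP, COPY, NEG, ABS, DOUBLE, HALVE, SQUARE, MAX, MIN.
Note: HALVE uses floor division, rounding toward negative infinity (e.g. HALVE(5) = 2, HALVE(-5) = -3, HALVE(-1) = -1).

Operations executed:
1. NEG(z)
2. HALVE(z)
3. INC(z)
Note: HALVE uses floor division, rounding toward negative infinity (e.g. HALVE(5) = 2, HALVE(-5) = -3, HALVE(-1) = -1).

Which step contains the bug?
Step 3

Trace with buggy code:
Initial: m=-1, z=-2
After step 1: m=-1, z=2
After step 2: m=-1, z=1
After step 3: m=-1, z=2
Actual final m=-1, z=2 ≠ expected m=-2, z=1.
Step 3 is the only position where a single-operation replacement can produce the expected result.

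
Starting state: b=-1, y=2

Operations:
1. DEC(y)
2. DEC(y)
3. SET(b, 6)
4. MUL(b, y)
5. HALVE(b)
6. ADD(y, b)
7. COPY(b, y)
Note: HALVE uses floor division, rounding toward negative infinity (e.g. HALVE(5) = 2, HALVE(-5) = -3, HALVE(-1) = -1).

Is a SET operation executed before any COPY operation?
Yes

First SET: step 3
First COPY: step 7
Since 3 < 7, SET comes first.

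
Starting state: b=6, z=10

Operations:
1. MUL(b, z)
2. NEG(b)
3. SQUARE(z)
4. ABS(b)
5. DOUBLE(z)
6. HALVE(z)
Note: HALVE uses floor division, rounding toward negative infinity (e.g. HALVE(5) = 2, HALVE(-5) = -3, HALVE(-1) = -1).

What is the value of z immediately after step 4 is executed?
z = 100

Tracing z through execution:
Initial: z = 10
After step 1 (MUL(b, z)): z = 10
After step 2 (NEG(b)): z = 10
After step 3 (SQUARE(z)): z = 100
After step 4 (ABS(b)): z = 100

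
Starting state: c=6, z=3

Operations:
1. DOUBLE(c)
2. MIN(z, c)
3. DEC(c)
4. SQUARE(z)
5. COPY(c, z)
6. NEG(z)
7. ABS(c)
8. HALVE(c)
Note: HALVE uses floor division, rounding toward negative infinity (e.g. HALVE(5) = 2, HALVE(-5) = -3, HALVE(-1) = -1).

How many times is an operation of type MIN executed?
1

Counting MIN operations:
Step 2: MIN(z, c) ← MIN
Total: 1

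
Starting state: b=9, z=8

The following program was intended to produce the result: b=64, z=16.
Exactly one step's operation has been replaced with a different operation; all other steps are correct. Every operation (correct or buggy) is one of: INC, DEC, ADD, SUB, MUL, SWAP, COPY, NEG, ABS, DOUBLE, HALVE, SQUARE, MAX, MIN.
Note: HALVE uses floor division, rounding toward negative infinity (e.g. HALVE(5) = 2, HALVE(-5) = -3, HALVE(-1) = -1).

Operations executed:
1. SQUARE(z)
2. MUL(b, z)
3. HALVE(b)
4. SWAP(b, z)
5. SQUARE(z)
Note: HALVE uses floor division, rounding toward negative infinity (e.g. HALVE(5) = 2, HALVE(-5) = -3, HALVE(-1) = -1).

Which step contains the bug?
Step 2

Trace with buggy code:
Initial: b=9, z=8
After step 1: b=9, z=64
After step 2: b=576, z=64
After step 3: b=288, z=64
After step 4: b=64, z=288
After step 5: b=64, z=82944
Actual final b=64, z=82944 ≠ expected b=64, z=16.
Step 2 is the only position where a single-operation replacement can produce the expected result.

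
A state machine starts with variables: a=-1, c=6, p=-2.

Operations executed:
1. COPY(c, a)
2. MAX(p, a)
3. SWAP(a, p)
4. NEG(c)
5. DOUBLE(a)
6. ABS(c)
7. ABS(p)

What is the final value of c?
c = 1

Tracing execution:
Step 1: COPY(c, a) → c = -1
Step 2: MAX(p, a) → c = -1
Step 3: SWAP(a, p) → c = -1
Step 4: NEG(c) → c = 1
Step 5: DOUBLE(a) → c = 1
Step 6: ABS(c) → c = 1
Step 7: ABS(p) → c = 1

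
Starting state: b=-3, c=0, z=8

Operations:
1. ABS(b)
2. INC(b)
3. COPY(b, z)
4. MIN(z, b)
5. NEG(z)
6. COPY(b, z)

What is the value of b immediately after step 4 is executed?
b = 8

Tracing b through execution:
Initial: b = -3
After step 1 (ABS(b)): b = 3
After step 2 (INC(b)): b = 4
After step 3 (COPY(b, z)): b = 8
After step 4 (MIN(z, b)): b = 8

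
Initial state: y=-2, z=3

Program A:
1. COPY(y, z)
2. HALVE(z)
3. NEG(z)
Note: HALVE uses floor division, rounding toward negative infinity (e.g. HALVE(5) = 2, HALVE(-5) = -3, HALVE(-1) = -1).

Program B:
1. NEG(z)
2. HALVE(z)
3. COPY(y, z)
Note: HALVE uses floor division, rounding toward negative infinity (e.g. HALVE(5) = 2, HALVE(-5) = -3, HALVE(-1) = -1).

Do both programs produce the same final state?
No

Program A final state: y=3, z=-1
Program B final state: y=-2, z=-2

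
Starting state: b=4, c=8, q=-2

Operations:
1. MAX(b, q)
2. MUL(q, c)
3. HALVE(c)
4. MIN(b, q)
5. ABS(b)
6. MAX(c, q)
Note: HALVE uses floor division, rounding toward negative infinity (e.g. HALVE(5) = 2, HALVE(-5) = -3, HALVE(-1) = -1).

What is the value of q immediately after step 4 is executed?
q = -16

Tracing q through execution:
Initial: q = -2
After step 1 (MAX(b, q)): q = -2
After step 2 (MUL(q, c)): q = -16
After step 3 (HALVE(c)): q = -16
After step 4 (MIN(b, q)): q = -16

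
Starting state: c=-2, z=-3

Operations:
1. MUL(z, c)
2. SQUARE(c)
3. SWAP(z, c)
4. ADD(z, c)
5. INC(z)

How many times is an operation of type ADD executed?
1

Counting ADD operations:
Step 4: ADD(z, c) ← ADD
Total: 1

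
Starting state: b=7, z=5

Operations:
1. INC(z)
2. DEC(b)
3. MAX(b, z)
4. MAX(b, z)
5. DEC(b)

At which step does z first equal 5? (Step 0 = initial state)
Step 0

Tracing z:
Initial: z = 5 ← first occurrence
After step 1: z = 6
After step 2: z = 6
After step 3: z = 6
After step 4: z = 6
After step 5: z = 6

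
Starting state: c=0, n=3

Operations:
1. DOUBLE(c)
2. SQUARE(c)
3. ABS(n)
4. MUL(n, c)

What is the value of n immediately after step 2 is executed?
n = 3

Tracing n through execution:
Initial: n = 3
After step 1 (DOUBLE(c)): n = 3
After step 2 (SQUARE(c)): n = 3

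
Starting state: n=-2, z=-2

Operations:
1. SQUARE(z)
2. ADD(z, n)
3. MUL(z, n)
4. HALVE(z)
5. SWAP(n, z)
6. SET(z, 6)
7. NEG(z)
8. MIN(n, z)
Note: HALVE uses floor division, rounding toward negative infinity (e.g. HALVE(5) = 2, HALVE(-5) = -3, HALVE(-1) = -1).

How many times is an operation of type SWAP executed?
1

Counting SWAP operations:
Step 5: SWAP(n, z) ← SWAP
Total: 1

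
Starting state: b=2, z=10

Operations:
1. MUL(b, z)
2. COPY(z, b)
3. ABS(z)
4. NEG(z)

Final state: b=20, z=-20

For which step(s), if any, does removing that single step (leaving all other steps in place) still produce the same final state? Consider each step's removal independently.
Step(s) 3

Testing removal of each single step:
Without step 1: final = b=2, z=-2 (different)
Without step 2: final = b=20, z=-10 (different)
Without step 3: final = b=20, z=-20 (same)
Without step 4: final = b=20, z=20 (different)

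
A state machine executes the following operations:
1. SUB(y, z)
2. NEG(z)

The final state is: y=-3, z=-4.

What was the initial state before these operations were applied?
y=1, z=4

Working backwards:
Final state: y=-3, z=-4
Before step 2 (NEG(z)): y=-3, z=4
Before step 1 (SUB(y, z)): y=1, z=4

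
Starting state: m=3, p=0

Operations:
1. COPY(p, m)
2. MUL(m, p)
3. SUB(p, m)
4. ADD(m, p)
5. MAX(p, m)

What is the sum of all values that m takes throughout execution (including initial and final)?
30

Values of m at each step:
Initial: m = 3
After step 1: m = 3
After step 2: m = 9
After step 3: m = 9
After step 4: m = 3
After step 5: m = 3
Sum = 3 + 3 + 9 + 9 + 3 + 3 = 30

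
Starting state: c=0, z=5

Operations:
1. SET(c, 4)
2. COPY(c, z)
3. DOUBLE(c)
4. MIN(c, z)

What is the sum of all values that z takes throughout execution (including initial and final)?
25

Values of z at each step:
Initial: z = 5
After step 1: z = 5
After step 2: z = 5
After step 3: z = 5
After step 4: z = 5
Sum = 5 + 5 + 5 + 5 + 5 = 25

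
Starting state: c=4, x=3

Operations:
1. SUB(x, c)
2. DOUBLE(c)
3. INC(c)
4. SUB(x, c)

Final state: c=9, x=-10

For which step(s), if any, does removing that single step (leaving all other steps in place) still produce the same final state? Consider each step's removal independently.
None - removing any single step changes the final result

Testing removal of each single step:
Without step 1: final = c=9, x=-6 (different)
Without step 2: final = c=5, x=-6 (different)
Without step 3: final = c=8, x=-9 (different)
Without step 4: final = c=9, x=-1 (different)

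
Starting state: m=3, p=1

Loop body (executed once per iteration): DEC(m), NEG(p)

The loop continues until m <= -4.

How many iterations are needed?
7

Tracing iterations:
Initial: m=3, p=1
After iteration 1: m=2, p=-1
After iteration 2: m=1, p=1
After iteration 3: m=0, p=-1
After iteration 4: m=-1, p=1
After iteration 5: m=-2, p=-1
After iteration 6: m=-3, p=1
After iteration 7: m=-4, p=-1
m <= -4 now holds, so the loop exits after 7 iterations.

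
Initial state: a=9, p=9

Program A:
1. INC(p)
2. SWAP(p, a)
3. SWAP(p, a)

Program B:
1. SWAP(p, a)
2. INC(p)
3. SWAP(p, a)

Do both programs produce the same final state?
No

Program A final state: a=9, p=10
Program B final state: a=10, p=9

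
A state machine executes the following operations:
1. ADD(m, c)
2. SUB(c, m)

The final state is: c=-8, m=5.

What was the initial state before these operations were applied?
c=-3, m=8

Working backwards:
Final state: c=-8, m=5
Before step 2 (SUB(c, m)): c=-3, m=5
Before step 1 (ADD(m, c)): c=-3, m=8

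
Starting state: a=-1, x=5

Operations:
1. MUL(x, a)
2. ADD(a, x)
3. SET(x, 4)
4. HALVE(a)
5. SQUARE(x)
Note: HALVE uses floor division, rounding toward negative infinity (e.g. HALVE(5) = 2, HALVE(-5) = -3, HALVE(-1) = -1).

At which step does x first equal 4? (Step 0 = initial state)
Step 3

Tracing x:
Initial: x = 5
After step 1: x = -5
After step 2: x = -5
After step 3: x = 4 ← first occurrence
After step 4: x = 4
After step 5: x = 16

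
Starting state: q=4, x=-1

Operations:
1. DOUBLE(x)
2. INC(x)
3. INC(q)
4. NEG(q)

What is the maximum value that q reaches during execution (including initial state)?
5

Values of q at each step:
Initial: q = 4
After step 1: q = 4
After step 2: q = 4
After step 3: q = 5 ← maximum
After step 4: q = -5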